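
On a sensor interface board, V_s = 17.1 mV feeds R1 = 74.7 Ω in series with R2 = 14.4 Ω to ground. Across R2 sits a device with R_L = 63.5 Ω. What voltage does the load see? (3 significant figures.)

First combine the lower leg with the load: R2 ‖ R_L = 11.74 Ω.
Then V_out = V_s · R2'/(R1 + R2') = 17.1 × 11.74/86.44 = 2.322 mV.
(Unloaded it would be 2.76 mV; the load pulls it down.)

V_out ≈ 2.32 mV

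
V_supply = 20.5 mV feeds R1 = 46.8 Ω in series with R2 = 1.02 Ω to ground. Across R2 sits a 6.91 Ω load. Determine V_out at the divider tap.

R2 ‖ R_L = (1.02 × 6.91)/(1.02 + 6.91) = 0.8888 Ω.
Voltage divider with the loaded lower leg: V_out = 20.5 × 0.8888/(46.8 + 0.8888) = 20.5 × 0.01864 = 0.3821 mV.

V_out ≈ 0.382 mV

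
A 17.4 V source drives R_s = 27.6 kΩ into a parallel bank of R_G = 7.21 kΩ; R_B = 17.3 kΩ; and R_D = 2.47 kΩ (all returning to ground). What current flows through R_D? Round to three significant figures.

I ≈ 0.400 mA

Parallel bank: R_p = 1/(1/7.21 + 1/17.3 + 1/2.47) = 1.663 kΩ.
V_A by voltage divider: V_A = 17.4 × 1.663/(27.6 + 1.663) = 0.9888 V.
I(R_D) = V_A / R_D = 0.9888/2.47 = 0.4003 mA.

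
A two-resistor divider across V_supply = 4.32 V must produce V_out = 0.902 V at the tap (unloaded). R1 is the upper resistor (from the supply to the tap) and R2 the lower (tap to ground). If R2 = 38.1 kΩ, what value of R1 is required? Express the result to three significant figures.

R1 ≈ 144 kΩ

Required fraction k = V_out/V_supply = 0.2088.
So R1 = R2 · (V_supply/V_out − 1) = 38.1 × (4.32/0.902 − 1) = 38.1 × 3.789 = 144.4 kΩ.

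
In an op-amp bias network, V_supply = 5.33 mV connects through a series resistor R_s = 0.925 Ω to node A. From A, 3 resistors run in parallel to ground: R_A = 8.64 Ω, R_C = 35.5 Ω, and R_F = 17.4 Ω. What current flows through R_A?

I ≈ 0.520 mA

Parallel bank: R_p = 1/(1/8.64 + 1/35.5 + 1/17.4) = 4.966 Ω.
V_A = 5.33 × 4.966/5.891 = 4.493 mV.
Branch current I = V_A/R_A = 4.493/8.64 = 0.5200 mA.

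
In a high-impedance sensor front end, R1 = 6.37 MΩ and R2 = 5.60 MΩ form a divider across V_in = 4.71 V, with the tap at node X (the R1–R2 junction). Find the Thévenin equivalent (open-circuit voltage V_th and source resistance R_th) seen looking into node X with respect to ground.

V_th ≈ 2.20 V, R_th ≈ 2.98 MΩ

Open-circuit (no load on X): V_th = V_in · R2/(R1 + R2) = 4.71 × 5.60/(6.370 + 5.60) = 2.204 V.
With V_in suppressed (replaced by a short), R_th = R1 ‖ R2 = (6.370 × 5.60)/(6.370 + 5.60) = 2.980 MΩ.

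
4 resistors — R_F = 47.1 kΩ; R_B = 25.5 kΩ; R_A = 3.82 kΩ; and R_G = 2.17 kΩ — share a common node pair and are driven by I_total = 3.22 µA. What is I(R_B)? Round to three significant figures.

I ≈ 0.161 µA

Conductances: ΣG = 1/47.1 + 1/25.5 + 1/3.82 + 1/2.17 = 0.7831 (1/kΩ).
Current divider: I(R_B) = I_total · G_k/ΣG = 3.22 × (0.03922/0.7831) = 3.22 × 0.05008 = 0.1613 µA.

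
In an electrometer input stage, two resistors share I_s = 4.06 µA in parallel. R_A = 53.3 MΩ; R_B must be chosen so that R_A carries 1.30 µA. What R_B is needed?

R_B ≈ 25.1 MΩ

The fraction through R_A equals R_B/(R_A+R_B).
With f = 0.3202, R_B = R_A · f/(1−f) = 53.3 × 0.4710 = 25.11 MΩ.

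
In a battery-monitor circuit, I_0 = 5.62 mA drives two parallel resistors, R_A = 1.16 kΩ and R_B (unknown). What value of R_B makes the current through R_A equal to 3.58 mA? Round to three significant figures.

The fraction through R_A equals R_B/(R_A+R_B).
3.58/5.62 = R_B/(R_A + R_B) → R_B = R_A · (0.6370)/(1 − 0.6370) = 1.16 × 1.755 = 2.036 kΩ.

R_B ≈ 2.04 kΩ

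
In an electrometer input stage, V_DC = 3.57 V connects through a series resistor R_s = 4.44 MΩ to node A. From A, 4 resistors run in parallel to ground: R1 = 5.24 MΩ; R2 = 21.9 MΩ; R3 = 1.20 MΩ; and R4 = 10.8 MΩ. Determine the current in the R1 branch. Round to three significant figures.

I ≈ 0.111 µA

Combine the parallel branches: R_p = (1/5.24 + 1/21.9 + 1/1.20 + 1/10.8)⁻¹ = 0.8603 MΩ.
V_A = 3.57 × 0.8603/5.300 = 0.5794 V.
Branch current I = V_A/R1 = 0.5794/5.24 = 0.1106 µA.
(Check via current divider: I_total = 0.6736 µA; share G_k/ΣG = 0.1642 → same result.)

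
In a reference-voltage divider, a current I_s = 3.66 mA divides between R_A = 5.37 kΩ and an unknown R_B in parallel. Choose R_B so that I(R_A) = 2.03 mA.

The fraction through R_A equals R_B/(R_A+R_B).
2.03/3.66 = R_B/(R_A + R_B) → R_B = R_A · (0.5546)/(1 − 0.5546) = 5.37 × 1.245 = 6.688 kΩ.

R_B ≈ 6.69 kΩ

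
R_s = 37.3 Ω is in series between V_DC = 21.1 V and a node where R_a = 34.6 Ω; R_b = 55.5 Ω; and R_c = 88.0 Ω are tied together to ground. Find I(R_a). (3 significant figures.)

I ≈ 0.192 A

Combine the parallel branches: R_p = (1/34.6 + 1/55.5 + 1/88.0)⁻¹ = 17.16 Ω.
V_A = 21.1 × 17.16/54.46 = 6.648 V.
Branch current I = V_A/R_a = 6.648/34.6 = 0.1921 A.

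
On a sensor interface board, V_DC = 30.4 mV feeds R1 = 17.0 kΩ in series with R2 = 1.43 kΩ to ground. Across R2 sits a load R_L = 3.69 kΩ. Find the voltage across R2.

V_out ≈ 1.74 mV

The load sits in parallel with R2, giving an effective lower resistance R2' = R2·R_L/(R2+R_L) = 1.031 kΩ.
Now apply the divider: V_out = 30.4 × 0.05716 = 1.738 mV.
(Unloaded it would be 2.36 mV; the load pulls it down.)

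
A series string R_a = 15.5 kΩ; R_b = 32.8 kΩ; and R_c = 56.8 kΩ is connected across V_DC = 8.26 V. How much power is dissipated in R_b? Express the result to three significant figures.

P ≈ 0.203 mW

The common current is I = 8.26/105.1 = 0.07859 mA.
P = I²R = 0.006177 × 32.8 = 0.2026 mW.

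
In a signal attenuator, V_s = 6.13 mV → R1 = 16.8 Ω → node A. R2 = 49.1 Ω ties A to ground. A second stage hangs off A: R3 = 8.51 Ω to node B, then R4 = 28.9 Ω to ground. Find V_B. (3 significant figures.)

V_B ≈ 2.64 mV

Looking into the second stage from A: R3 + R4 = 37.41 Ω appears in parallel with R2.
R2 ‖ (R3+R4) = 21.23 Ω.
First divider: V_A = V_s · 21.23/(16.8 + 21.23) = 3.422 mV.
Stage 2 is unloaded, so V_B = V_A · R4/(R3+R4) = 3.422 × 28.9/37.41 = 2.644 mV.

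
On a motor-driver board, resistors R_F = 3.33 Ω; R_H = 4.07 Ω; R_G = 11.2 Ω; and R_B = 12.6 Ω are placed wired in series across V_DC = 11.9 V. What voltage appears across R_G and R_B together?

V ≈ 9.08 V

ΣR = 3.33 + 4.07 + 11.2 + 12.6 = 31.20 Ω.
R_{R_G..R_B} = 11.2 + 12.6 = 23.80 Ω.
By the voltage-divider rule, V = 11.9 × 23.80/31.20 = 9.078 V.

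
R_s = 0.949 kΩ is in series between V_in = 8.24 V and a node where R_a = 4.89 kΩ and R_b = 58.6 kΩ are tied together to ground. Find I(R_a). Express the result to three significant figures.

I ≈ 1.39 mA

Equivalent of the parallel group: R_p = 4.513 kΩ.
V_A by voltage divider: V_A = 8.24 × 4.513/(0.949 + 4.513) = 6.808 V.
I(R_a) = V_A / R_a = 6.808/4.89 = 1.392 mA.
(Equivalently: I_total = 1.509 mA, then current-divider fraction G_k/ΣG = 0.9230.)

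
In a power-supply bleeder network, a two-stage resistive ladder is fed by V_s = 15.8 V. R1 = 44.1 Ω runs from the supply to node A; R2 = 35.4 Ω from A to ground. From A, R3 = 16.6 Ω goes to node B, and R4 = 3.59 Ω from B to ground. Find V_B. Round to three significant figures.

The second stage (R3 + R4 = 20.19 Ω) loads node A in parallel with R2.
Effective lower resistance at A: R2 ‖ 20.19 = 12.86 Ω.
First divider: V_A = V_s · 12.86/(44.1 + 12.86) = 3.567 V.
V_B = V_A × 0.1778 = 0.6342 V.

V_B ≈ 0.634 V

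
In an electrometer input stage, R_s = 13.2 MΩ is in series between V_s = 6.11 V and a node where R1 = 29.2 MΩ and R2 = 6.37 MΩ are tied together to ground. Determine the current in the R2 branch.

Equivalent of the parallel group: R_p = 5.229 MΩ.
V_A by voltage divider: V_A = 6.11 × 5.229/(13.2 + 5.229) = 1.734 V.
I(R2) = V_A / R2 = 1.734/6.37 = 0.2722 µA.

I ≈ 0.272 µA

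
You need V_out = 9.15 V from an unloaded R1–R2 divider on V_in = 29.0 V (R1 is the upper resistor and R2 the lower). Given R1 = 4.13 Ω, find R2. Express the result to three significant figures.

R2 ≈ 1.90 Ω

Required fraction k = V_out/V_in = 0.3155.
So R2 = R1 · V_out/(V_in − V_out) = 4.13 × 9.15/(29.0 − 9.15) = 4.13 × 0.4610 = 1.904 Ω.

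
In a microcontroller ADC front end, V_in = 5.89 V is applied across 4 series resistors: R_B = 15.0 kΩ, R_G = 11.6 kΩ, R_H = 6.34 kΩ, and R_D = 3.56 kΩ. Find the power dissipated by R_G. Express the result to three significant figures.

P ≈ 0.302 mW

Series current I = V_in/ΣR = 5.89/36.50 = 0.1614 mA.
P(R_G) = I²·R_G = (0.1614)² × 11.6 = 0.3021 mW.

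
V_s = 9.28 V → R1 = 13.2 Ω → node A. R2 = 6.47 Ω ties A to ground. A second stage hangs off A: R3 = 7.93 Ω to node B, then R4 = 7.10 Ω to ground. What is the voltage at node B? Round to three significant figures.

Looking into the second stage from A: R3 + R4 = 15.03 Ω appears in parallel with R2.
Effective lower resistance at A: R2 ‖ 15.03 = 4.523 Ω.
First divider: V_A = V_s · 4.523/(13.2 + 4.523) = 2.368 V.
V_B = V_A × 0.4724 = 1.119 V.

V_B ≈ 1.12 V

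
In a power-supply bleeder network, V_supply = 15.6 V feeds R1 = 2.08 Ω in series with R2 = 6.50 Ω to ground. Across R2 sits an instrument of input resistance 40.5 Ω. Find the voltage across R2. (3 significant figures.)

R2 ‖ R_L = (6.50 × 40.5)/(6.50 + 40.5) = 5.601 Ω.
Voltage divider with the loaded lower leg: V_out = 15.6 × 5.601/(2.08 + 5.601) = 15.6 × 0.7292 = 11.38 V.

V_out ≈ 11.4 V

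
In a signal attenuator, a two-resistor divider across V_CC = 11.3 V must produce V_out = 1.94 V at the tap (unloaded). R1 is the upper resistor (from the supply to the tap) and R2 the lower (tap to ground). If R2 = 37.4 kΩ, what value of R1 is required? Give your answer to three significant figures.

The divider ratio is R2/(R1+R2) = 1.94/11.3 = 0.1717.
R1 = R2·(1/k − 1) = 37.4 × 4.825 = 180.4 kΩ.

R1 ≈ 180 kΩ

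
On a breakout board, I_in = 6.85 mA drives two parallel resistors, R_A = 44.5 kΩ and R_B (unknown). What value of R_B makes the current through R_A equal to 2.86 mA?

R_B ≈ 31.9 kΩ

Two-branch current divider: I_A = I_in · R_B/(R_A + R_B).
With f = 0.4175, R_B = R_A · f/(1−f) = 44.5 × 0.7168 = 31.90 kΩ.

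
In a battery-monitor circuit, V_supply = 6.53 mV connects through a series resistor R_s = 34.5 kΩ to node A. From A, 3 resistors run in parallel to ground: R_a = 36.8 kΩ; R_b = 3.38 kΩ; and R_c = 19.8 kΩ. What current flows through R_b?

Combine the parallel branches: R_p = (1/36.8 + 1/3.38 + 1/19.8)⁻¹ = 2.677 kΩ.
V_A by voltage divider: V_A = 6.53 × 2.677/(34.5 + 2.677) = 0.4702 mV.
Branch current I = V_A/R_b = 0.4702/3.38 = 0.1391 µA.

I ≈ 0.139 µA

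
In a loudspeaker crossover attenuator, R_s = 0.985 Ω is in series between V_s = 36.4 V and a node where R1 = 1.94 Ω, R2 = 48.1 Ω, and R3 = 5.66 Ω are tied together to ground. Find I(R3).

Equivalent of the parallel group: R_p = 1.403 Ω.
V_A = 36.4 × 1.403/2.388 = 21.38 V.
Branch current I = V_A/R3 = 21.38/5.66 = 3.778 A.

I ≈ 3.78 A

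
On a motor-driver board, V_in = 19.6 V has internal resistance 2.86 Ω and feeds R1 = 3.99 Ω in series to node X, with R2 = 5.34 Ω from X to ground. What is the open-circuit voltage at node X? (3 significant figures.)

V_th ≈ 8.59 V

R1' = 2.86 + 3.99 = 6.850 Ω (source resistance + R1).
V_th is the unloaded tap voltage: V_in · R2/(R1'+R2) = 19.6 × 0.4381 = 8.586 V.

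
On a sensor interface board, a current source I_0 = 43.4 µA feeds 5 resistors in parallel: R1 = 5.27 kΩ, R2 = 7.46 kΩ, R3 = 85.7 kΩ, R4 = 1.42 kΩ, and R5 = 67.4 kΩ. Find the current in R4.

Total conductance ΣG = 1/5.27 + 1/7.46 + 1/85.7 + 1/1.42 + 1/67.4 = 1.055 (units of 1/kΩ).
R4 takes the fraction G_k/ΣG = 0.7042/1.055 = 0.6678, so I = 43.4 × 0.6678 = 28.98 µA.

I ≈ 29.0 µA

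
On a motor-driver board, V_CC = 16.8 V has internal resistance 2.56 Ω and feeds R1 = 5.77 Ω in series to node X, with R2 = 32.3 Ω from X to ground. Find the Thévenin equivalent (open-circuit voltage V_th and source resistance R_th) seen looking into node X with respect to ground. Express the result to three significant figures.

V_th ≈ 13.4 V, R_th ≈ 6.62 Ω

R1' = 2.56 + 5.77 = 8.330 Ω (source resistance + R1).
Open-circuit (no load on X): V_th = V_CC · R2/(R1' + R2) = 16.8 × 32.3/(8.330 + 32.3) = 13.36 V.
Zeroing V_CC shorts the top of R1' to ground, so R_th = R1' ‖ R2 = 6.622 Ω.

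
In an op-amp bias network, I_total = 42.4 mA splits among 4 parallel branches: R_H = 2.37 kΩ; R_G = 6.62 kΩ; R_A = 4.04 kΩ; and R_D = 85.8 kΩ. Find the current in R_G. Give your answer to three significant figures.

I ≈ 7.70 mA

ΣG = 1/2.37 + 1/6.62 + 1/4.04 + 1/85.8 = 0.8322.
Current divider: I(R_G) = I_total · G_k/ΣG = 42.4 × (0.1511/0.8322) = 42.4 × 0.1815 = 7.696 mA.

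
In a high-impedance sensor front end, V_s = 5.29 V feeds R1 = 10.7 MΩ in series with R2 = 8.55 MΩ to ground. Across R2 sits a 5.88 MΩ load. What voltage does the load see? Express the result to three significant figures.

First combine the lower leg with the load: R2 ‖ R_L = 3.484 MΩ.
Then V_out = V_s · R2'/(R1 + R2') = 5.29 × 3.484/14.18 = 1.299 V.
(Unloaded it would be 2.35 V; the load pulls it down.)

V_out ≈ 1.30 V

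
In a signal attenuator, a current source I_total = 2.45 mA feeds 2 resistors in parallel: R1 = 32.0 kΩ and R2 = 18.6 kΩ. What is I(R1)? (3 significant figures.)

I ≈ 0.901 mA

Two-branch current divider: I_k = I_total · R_other/(R_1 + R_2).
I(R1) = 2.45 × 18.6/(32.0 + 18.6) = 2.45 × 0.3676 = 0.9006 mA.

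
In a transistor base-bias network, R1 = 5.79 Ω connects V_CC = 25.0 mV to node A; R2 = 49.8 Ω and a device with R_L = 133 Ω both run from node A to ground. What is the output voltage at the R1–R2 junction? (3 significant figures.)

V_out ≈ 21.6 mV

First combine the lower leg with the load: R2 ‖ R_L = 36.23 Ω.
Then V_out = V_CC · R2'/(R1 + R2') = 25.0 × 36.23/42.02 = 21.56 mV.
(Unloaded it would be 22.4 mV; the load pulls it down.)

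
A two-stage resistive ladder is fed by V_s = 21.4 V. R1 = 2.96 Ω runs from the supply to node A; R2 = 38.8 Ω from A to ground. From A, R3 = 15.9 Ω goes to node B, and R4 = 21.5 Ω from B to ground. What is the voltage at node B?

V_B ≈ 10.6 V

Node A sees R2 in parallel with the series input of stage 2, R3 + R4 = 37.40 Ω.
R2 ‖ (R3+R4) = 19.04 Ω.
V_A = 21.4 × 19.04/(2.96 + 19.04) = 18.52 V.
V_B = V_A × 0.5749 = 10.65 V.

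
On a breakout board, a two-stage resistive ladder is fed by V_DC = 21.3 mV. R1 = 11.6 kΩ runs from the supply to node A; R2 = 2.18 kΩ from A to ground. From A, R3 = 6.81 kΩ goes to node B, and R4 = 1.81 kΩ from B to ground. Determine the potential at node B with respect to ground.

V_B ≈ 0.583 mV

The second stage (R3 + R4 = 8.620 kΩ) loads node A in parallel with R2.
R2 ‖ (R3+R4) = 1.740 kΩ.
So V_A = 21.3 × 0.1304 = 2.778 mV.
Then the unloaded second divider: V_B = V_A × R4/(R3+R4) = 2.778 × 0.2100 = 0.5834 mV.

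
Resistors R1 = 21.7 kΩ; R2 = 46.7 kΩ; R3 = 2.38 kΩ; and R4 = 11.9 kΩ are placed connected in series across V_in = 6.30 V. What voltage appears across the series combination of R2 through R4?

Series total: ΣR = 21.7 + 46.7 + 2.38 + 11.9 = 82.68 kΩ.
R_{R2..R4} = 46.7 + 2.38 + 11.9 = 60.98 kΩ.
V = V_in · R/ΣR = 6.30 × 0.7375 = 4.647 V.

V ≈ 4.65 V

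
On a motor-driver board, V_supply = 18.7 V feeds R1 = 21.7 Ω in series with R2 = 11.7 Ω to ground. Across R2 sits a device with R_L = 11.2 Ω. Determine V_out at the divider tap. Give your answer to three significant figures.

V_out ≈ 3.90 V

First combine the lower leg with the load: R2 ‖ R_L = 5.722 Ω.
Voltage divider with the loaded lower leg: V_out = 18.7 × 5.722/(21.7 + 5.722) = 18.7 × 0.2087 = 3.902 V.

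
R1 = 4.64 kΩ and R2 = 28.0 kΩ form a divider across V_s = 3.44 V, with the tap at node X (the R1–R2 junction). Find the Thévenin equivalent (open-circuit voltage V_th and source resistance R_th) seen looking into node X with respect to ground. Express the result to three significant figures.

With X open, the divider is unloaded: V_th = 3.44 × 28.0/32.64 = 2.951 V.
With V_s suppressed (replaced by a short), R_th = R1 ‖ R2 = (4.640 × 28.0)/(4.640 + 28.0) = 3.980 kΩ.

V_th ≈ 2.95 V, R_th ≈ 3.98 kΩ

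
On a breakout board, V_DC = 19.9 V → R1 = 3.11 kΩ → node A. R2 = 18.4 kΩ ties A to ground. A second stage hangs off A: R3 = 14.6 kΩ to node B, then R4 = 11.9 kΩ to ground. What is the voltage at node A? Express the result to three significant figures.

V_A ≈ 15.5 V

The second stage (R3 + R4 = 26.50 kΩ) loads node A in parallel with R2.
R2 ‖ (R3+R4) = 10.86 kΩ.
So V_A = 19.9 × 0.7774 = 15.47 V.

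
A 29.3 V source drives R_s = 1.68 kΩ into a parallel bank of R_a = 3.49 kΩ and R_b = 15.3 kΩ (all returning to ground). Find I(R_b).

Equivalent of the parallel group: R_p = 2.842 kΩ.
V_A by voltage divider: V_A = 29.3 × 2.842/(1.68 + 2.842) = 18.41 V.
Branch current I = V_A/R_b = 18.41/15.3 = 1.204 mA.

I ≈ 1.20 mA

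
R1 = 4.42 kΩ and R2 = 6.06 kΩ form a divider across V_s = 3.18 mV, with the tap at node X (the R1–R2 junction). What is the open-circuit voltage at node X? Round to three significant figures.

With X open, the divider is unloaded: V_th = 3.18 × 6.06/10.48 = 1.839 mV.

V_th ≈ 1.84 mV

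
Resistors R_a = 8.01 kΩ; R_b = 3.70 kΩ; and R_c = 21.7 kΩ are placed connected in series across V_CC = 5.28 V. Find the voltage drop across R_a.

Series total: ΣR = 8.01 + 3.70 + 21.7 = 33.41 kΩ.
By the voltage-divider rule, V = 5.28 × 8.010/33.41 = 1.266 V.

V ≈ 1.27 V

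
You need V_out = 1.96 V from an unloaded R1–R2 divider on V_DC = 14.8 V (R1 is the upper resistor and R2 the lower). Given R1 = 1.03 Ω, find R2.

Required fraction k = V_out/V_DC = 0.1324.
Rearranging, R2 = R1·k/(1−k) = 1.03 × 0.1526 = 0.1572 Ω.

R2 ≈ 0.157 Ω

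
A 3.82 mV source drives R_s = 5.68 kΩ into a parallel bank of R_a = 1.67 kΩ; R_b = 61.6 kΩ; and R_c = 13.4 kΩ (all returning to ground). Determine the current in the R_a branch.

Equivalent of the parallel group: R_p = 1.450 kΩ.
Node voltage V_A = V_s · R_p/(R_s + R_p) = 3.82 × 0.2034 = 0.7769 mV.
I(R_a) = V_A / R_a = 0.7769/1.67 = 0.4652 µA.

I ≈ 0.465 µA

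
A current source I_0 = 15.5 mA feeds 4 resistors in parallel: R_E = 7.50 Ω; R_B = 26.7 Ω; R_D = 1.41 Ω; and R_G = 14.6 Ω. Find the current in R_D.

I ≈ 11.6 mA

Total conductance ΣG = 1/7.50 + 1/26.7 + 1/1.41 + 1/14.6 = 0.9485 (units of 1/Ω).
R_D takes the fraction G_k/ΣG = 0.7092/0.9485 = 0.7477, so I = 15.5 × 0.7477 = 11.59 mA.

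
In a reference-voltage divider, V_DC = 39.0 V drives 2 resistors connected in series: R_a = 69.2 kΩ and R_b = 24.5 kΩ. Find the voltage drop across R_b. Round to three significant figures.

V ≈ 10.2 V

ΣR = 69.2 + 24.5 = 93.70 kΩ.
Voltage divider: V = V_DC · (24.50 / 93.70) = 39.0 × 0.2615 = 10.20 V.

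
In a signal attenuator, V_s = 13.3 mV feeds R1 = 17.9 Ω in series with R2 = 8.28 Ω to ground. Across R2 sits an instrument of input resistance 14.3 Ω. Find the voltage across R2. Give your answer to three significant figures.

V_out ≈ 3.01 mV

The load sits in parallel with R2, giving an effective lower resistance R2' = R2·R_L/(R2+R_L) = 5.244 Ω.
Voltage divider with the loaded lower leg: V_out = 13.3 × 5.244/(17.9 + 5.244) = 13.3 × 0.2266 = 3.013 mV.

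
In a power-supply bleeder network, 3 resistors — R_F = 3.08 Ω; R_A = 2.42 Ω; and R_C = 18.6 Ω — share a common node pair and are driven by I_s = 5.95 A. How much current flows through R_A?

I ≈ 3.11 A

Conductances: ΣG = 1/3.08 + 1/2.42 + 1/18.6 = 0.7917 (1/Ω).
R_A takes the fraction G_k/ΣG = 0.4132/0.7917 = 0.5220, so I = 5.95 × 0.5220 = 3.106 A.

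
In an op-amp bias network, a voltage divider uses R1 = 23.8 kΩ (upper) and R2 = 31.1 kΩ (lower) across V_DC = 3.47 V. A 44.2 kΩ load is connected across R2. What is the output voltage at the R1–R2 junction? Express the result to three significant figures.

V_out ≈ 1.51 V

R2 ‖ R_L = (31.1 × 44.2)/(31.1 + 44.2) = 18.26 kΩ.
Now apply the divider: V_out = 3.47 × 0.4341 = 1.506 V.
(Unloaded it would be 1.97 V; the load pulls it down.)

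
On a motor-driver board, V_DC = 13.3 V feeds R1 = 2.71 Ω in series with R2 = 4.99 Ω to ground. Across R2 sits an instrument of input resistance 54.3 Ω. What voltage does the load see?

V_out ≈ 8.35 V

The load sits in parallel with R2, giving an effective lower resistance R2' = R2·R_L/(R2+R_L) = 4.570 Ω.
Voltage divider with the loaded lower leg: V_out = 13.3 × 4.570/(2.71 + 4.570) = 13.3 × 0.6277 = 8.349 V.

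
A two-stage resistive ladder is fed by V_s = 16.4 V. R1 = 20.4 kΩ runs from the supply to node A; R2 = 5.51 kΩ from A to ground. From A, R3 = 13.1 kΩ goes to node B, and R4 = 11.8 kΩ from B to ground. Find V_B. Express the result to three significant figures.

Node A sees R2 in parallel with the series input of stage 2, R3 + R4 = 24.90 kΩ.
R2 ‖ (R3+R4) = 4.512 kΩ.
First divider: V_A = V_s · 4.512/(20.4 + 4.512) = 2.970 V.
Then the unloaded second divider: V_B = V_A × R4/(R3+R4) = 2.970 × 0.4739 = 1.408 V.

V_B ≈ 1.41 V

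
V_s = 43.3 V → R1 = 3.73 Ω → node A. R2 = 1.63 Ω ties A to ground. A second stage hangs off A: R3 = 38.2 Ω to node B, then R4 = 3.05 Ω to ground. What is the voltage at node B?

Looking into the second stage from A: R3 + R4 = 41.25 Ω appears in parallel with R2.
R2 ‖ (R3+R4) = 1.568 Ω.
First divider: V_A = V_s · 1.568/(3.73 + 1.568) = 12.82 V.
Stage 2 is unloaded, so V_B = V_A · R4/(R3+R4) = 12.82 × 3.05/41.25 = 0.9476 V.

V_B ≈ 0.948 V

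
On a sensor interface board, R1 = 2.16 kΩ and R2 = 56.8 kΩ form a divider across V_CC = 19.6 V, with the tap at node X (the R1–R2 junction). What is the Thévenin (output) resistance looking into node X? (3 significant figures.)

R_th ≈ 2.08 kΩ

Zeroing V_CC shorts the top of R1 to ground, so R_th = R1 ‖ R2 = 2.081 kΩ.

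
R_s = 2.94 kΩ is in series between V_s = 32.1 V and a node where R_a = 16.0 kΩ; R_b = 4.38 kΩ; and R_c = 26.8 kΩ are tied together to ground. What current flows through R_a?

Parallel bank: R_p = 1/(1/16.0 + 1/4.38 + 1/26.8) = 3.048 kΩ.
Node voltage V_A = V_s · R_p/(R_s + R_p) = 32.1 × 0.5090 = 16.34 V.
Branch current I = V_A/R_a = 16.34/16.0 = 1.021 mA.
(Check via current divider: I_total = 5.361 mA; share G_k/ΣG = 0.1905 → same result.)

I ≈ 1.02 mA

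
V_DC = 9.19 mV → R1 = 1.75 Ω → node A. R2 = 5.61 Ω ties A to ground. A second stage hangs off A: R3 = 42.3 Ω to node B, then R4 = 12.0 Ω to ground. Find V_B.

Node A sees R2 in parallel with the series input of stage 2, R3 + R4 = 54.30 Ω.
R2 ‖ (R3+R4) = 5.085 Ω.
First divider: V_A = V_DC · 5.085/(1.75 + 5.085) = 6.837 mV.
Stage 2 is unloaded, so V_B = V_A · R4/(R3+R4) = 6.837 × 12.0/54.30 = 1.511 mV.

V_B ≈ 1.51 mV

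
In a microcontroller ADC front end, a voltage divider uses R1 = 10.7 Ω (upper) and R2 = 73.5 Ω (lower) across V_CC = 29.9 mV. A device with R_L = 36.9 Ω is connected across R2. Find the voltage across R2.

The load sits in parallel with R2, giving an effective lower resistance R2' = R2·R_L/(R2+R_L) = 24.57 Ω.
Now apply the divider: V_out = 29.9 × 0.6966 = 20.83 mV.
(Unloaded it would be 26.1 mV; the load pulls it down.)

V_out ≈ 20.8 mV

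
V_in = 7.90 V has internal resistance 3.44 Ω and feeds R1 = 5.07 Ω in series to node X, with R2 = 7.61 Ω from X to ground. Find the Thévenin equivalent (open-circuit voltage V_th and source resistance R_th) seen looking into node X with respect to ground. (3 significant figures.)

V_th ≈ 3.73 V, R_th ≈ 4.02 Ω

R1' = 3.44 + 5.07 = 8.510 Ω (source resistance + R1).
Open-circuit (no load on X): V_th = V_in · R2/(R1' + R2) = 7.90 × 7.61/(8.510 + 7.61) = 3.729 V.
With V_in suppressed (replaced by a short), R_th = R1' ‖ R2 = (8.510 × 7.61)/(8.510 + 7.61) = 4.017 Ω.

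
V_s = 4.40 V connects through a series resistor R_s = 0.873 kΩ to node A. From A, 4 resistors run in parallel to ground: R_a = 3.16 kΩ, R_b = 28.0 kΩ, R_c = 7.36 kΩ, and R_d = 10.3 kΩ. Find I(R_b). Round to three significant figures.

Parallel bank: R_p = 1/(1/3.16 + 1/28.0 + 1/7.36 + 1/10.3) = 1.709 kΩ.
V_A = 4.40 × 1.709/2.582 = 2.912 V.
I(R_b) = V_A / R_b = 2.912/28.0 = 0.1040 mA.
(Check via current divider: I_total = 1.704 mA; share G_k/ΣG = 0.06104 → same result.)

I ≈ 0.104 mA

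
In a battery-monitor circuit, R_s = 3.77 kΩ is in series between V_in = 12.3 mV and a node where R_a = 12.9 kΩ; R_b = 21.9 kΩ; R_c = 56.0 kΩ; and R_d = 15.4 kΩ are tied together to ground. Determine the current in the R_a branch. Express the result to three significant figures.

Parallel bank: R_p = 1/(1/12.9 + 1/21.9 + 1/56.0 + 1/15.4) = 4.855 kΩ.
Node voltage V_A = V_in · R_p/(R_s + R_p) = 12.3 × 0.5629 = 6.924 mV.
Branch current I = V_A/R_a = 6.924/12.9 = 0.5367 µA.
(Equivalently: I_total = 1.426 µA, then current-divider fraction G_k/ΣG = 0.3764.)

I ≈ 0.537 µA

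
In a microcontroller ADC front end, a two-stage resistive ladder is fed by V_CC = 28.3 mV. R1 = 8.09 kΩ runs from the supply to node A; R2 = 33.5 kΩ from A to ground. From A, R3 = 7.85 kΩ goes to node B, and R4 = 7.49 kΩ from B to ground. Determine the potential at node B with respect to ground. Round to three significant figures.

Node A sees R2 in parallel with the series input of stage 2, R3 + R4 = 15.34 kΩ.
R2 ‖ (R3+R4) = 10.52 kΩ.
V_A = 28.3 × 10.52/(8.09 + 10.52) = 16.00 mV.
Stage 2 is unloaded, so V_B = V_A · R4/(R3+R4) = 16.00 × 7.49/15.34 = 7.812 mV.

V_B ≈ 7.81 mV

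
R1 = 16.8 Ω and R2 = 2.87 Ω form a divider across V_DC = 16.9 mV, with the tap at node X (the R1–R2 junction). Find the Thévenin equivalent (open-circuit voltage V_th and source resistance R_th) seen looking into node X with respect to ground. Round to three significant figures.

V_th ≈ 2.47 mV, R_th ≈ 2.45 Ω

V_th is the unloaded tap voltage: V_DC · R2/(R1+R2) = 16.9 × 0.1459 = 2.466 mV.
Zeroing V_DC shorts the top of R1 to ground, so R_th = R1 ‖ R2 = 2.451 Ω.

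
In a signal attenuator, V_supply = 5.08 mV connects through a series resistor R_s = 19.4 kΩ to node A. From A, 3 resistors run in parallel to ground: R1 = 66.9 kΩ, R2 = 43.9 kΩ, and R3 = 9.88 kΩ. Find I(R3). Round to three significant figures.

I ≈ 0.139 µA

Combine the parallel branches: R_p = (1/66.9 + 1/43.9 + 1/9.88)⁻¹ = 7.197 kΩ.
Node voltage V_A = V_supply · R_p/(R_s + R_p) = 5.08 × 0.2706 = 1.375 mV.
I(R3) = V_A / R3 = 1.375/9.88 = 0.1391 µA.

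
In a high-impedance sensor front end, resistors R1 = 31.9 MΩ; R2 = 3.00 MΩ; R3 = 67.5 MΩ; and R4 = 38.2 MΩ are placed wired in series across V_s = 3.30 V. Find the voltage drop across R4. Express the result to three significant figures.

Series total: ΣR = 31.9 + 3.00 + 67.5 + 38.2 = 140.6 MΩ.
By the voltage-divider rule, V = 3.30 × 38.20/140.6 = 0.8966 V.

V ≈ 0.897 V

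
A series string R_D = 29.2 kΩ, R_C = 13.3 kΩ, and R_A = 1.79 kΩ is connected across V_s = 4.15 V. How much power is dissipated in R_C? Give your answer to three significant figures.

ΣR = 44.29 kΩ → I = 4.15/44.29 = 0.09370 mA.
V(R_C) = I·R = 1.246 V; P = V·I = 1.246 × 0.09370 = 0.1168 mW.

P ≈ 0.117 mW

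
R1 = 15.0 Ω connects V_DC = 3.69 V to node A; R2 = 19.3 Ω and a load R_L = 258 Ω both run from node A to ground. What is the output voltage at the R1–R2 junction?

V_out ≈ 2.01 V

The load sits in parallel with R2, giving an effective lower resistance R2' = R2·R_L/(R2+R_L) = 17.96 Ω.
Now apply the divider: V_out = 3.69 × 0.5449 = 2.011 V.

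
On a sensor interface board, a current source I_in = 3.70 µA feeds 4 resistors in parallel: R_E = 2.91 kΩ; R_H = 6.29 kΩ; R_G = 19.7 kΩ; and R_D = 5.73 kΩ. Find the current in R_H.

ΣG = 1/2.91 + 1/6.29 + 1/19.7 + 1/5.73 = 0.7279.
R_H takes the fraction G_k/ΣG = 0.1590/0.7279 = 0.2184, so I = 3.70 × 0.2184 = 0.8081 µA.

I ≈ 0.808 µA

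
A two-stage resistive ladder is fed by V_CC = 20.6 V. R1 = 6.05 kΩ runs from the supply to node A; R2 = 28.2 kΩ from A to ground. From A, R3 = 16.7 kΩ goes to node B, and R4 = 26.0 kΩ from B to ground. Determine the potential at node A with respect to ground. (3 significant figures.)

Looking into the second stage from A: R3 + R4 = 42.70 kΩ appears in parallel with R2.
Effective lower resistance at A: R2 ‖ 42.70 = 16.98 kΩ.
First divider: V_A = V_CC · 16.98/(6.05 + 16.98) = 15.19 V.

V_A ≈ 15.2 V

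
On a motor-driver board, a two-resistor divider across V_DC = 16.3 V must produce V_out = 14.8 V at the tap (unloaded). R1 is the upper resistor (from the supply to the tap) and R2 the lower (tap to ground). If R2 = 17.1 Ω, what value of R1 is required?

R1 ≈ 1.73 Ω

Required fraction k = V_out/V_DC = 0.9080.
R1 = R2·(1/k − 1) = 17.1 × 0.1014 = 1.733 Ω.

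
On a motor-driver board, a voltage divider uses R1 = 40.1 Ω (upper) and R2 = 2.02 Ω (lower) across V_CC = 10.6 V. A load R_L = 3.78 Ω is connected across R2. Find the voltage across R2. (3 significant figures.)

V_out ≈ 0.337 V

First combine the lower leg with the load: R2 ‖ R_L = 1.316 Ω.
Then V_out = V_CC · R2'/(R1 + R2') = 10.6 × 1.316/41.42 = 0.3369 V.
(Unloaded it would be 0.508 V; the load pulls it down.)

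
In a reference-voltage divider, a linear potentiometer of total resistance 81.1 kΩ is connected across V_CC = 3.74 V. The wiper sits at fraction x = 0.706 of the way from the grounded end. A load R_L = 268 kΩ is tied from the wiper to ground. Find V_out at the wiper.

Split the track: R_lower = x·R_p = 57.26 kΩ, R_upper = (1−x)·R_p = 23.84 kΩ.
R_L loads the lower segment: effective lower R = 47.18 kΩ.
Loaded-divider output: V_out = 3.74 × 0.6643 = 2.484 V.

V_out ≈ 2.48 V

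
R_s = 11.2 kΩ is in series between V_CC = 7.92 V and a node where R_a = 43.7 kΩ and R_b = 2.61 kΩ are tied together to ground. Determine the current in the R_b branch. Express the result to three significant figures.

Combine the parallel branches: R_p = (1/43.7 + 1/2.61)⁻¹ = 2.463 kΩ.
V_A = 7.92 × 2.463/13.66 = 1.428 V.
I(R_b) = V_A / R_b = 1.428/2.61 = 0.5470 mA.
(Check via current divider: I_total = 0.5797 mA; share G_k/ΣG = 0.9436 → same result.)

I ≈ 0.547 mA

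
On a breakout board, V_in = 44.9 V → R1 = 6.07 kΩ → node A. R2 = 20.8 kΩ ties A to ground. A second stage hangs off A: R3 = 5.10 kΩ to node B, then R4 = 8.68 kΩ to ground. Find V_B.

V_B ≈ 16.3 V

Node A sees R2 in parallel with the series input of stage 2, R3 + R4 = 13.78 kΩ.
Effective lower resistance at A: R2 ‖ 13.78 = 8.289 kΩ.
First divider: V_A = V_in · 8.289/(6.07 + 8.289) = 25.92 V.
Then the unloaded second divider: V_B = V_A × R4/(R3+R4) = 25.92 × 0.6299 = 16.33 V.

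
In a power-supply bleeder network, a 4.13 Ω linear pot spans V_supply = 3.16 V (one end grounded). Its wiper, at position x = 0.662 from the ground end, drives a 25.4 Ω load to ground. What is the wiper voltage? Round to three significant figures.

V_out ≈ 2.02 V

The pot divides into 1.396 Ω above the wiper and 2.734 Ω below.
Lower segment in parallel with the load: 2.734 ‖ 25.4 = 2.468 Ω.
Then V_out = V_supply · 2.468/(1.396 + 2.468) = 2.018 V.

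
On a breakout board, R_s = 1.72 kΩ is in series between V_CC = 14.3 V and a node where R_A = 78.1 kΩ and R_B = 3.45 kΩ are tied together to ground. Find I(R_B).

I ≈ 2.73 mA

Combine the parallel branches: R_p = (1/78.1 + 1/3.45)⁻¹ = 3.304 kΩ.
V_A = 14.3 × 3.304/5.024 = 9.404 V.
Branch current I = V_A/R_B = 9.404/3.45 = 2.726 mA.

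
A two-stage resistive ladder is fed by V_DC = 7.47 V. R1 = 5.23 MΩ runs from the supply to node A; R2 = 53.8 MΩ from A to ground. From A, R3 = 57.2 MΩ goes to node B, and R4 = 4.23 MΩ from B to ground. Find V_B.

Looking into the second stage from A: R3 + R4 = 61.43 MΩ appears in parallel with R2.
R2 ‖ (R3+R4) = 28.68 MΩ.
So V_A = 7.47 × 0.8458 = 6.318 V.
Then the unloaded second divider: V_B = V_A × R4/(R3+R4) = 6.318 × 0.06886 = 0.4350 V.

V_B ≈ 0.435 V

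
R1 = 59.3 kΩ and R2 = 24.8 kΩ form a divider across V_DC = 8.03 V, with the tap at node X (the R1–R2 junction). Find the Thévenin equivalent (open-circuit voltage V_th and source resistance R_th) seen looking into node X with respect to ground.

V_th ≈ 2.37 V, R_th ≈ 17.5 kΩ

With X open, the divider is unloaded: V_th = 8.03 × 24.8/84.10 = 2.368 V.
Looking into X with the source shorted: R_th = R1·R2/(R1+R2) = 59.30 × 24.8/84.10 = 17.49 kΩ.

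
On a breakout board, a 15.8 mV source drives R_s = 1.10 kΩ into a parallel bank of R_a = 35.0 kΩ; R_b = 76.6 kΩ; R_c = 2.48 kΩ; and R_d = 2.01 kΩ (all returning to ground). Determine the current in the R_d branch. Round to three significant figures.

I ≈ 3.86 µA

Combine the parallel branches: R_p = (1/35.0 + 1/76.6 + 1/2.48 + 1/2.01)⁻¹ = 1.061 kΩ.
Node voltage V_A = V_s · R_p/(R_s + R_p) = 15.8 × 0.4910 = 7.758 mV.
I(R_d) = V_A / R_d = 7.758/2.01 = 3.860 µA.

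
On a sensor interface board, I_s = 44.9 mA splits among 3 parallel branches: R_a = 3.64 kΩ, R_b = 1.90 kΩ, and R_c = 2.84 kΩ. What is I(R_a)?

I ≈ 10.7 mA

Total conductance ΣG = 1/3.64 + 1/1.90 + 1/2.84 = 1.153 (units of 1/kΩ).
Current divider: I(R_a) = I_s · G_k/ΣG = 44.9 × (0.2747/1.153) = 44.9 × 0.2382 = 10.70 mA.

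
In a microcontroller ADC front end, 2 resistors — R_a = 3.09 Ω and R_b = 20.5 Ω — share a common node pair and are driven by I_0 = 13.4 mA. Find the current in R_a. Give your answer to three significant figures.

I ≈ 11.6 mA

Two-branch current divider: I_k = I_0 · R_other/(R_1 + R_2).
So I = 13.4 × 20.5/23.59 = 11.64 mA.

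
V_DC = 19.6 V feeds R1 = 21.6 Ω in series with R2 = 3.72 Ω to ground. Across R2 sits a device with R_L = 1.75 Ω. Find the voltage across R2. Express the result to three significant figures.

V_out ≈ 1.02 V

First combine the lower leg with the load: R2 ‖ R_L = 1.190 Ω.
Voltage divider with the loaded lower leg: V_out = 19.6 × 1.190/(21.6 + 1.190) = 19.6 × 0.05222 = 1.024 V.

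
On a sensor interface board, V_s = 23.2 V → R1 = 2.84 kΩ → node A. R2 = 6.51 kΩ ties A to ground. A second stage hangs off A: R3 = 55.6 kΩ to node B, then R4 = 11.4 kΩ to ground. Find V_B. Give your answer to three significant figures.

The second stage (R3 + R4 = 67.00 kΩ) loads node A in parallel with R2.
Effective lower resistance at A: R2 ‖ 67.00 = 5.933 kΩ.
First divider: V_A = V_s · 5.933/(2.84 + 5.933) = 15.69 V.
Stage 2 is unloaded, so V_B = V_A · R4/(R3+R4) = 15.69 × 11.4/67.00 = 2.670 V.

V_B ≈ 2.67 V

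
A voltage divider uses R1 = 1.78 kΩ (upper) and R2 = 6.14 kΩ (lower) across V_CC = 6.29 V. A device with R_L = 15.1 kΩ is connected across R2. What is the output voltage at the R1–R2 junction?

V_out ≈ 4.47 V

The load sits in parallel with R2, giving an effective lower resistance R2' = R2·R_L/(R2+R_L) = 4.365 kΩ.
Voltage divider with the loaded lower leg: V_out = 6.29 × 4.365/(1.78 + 4.365) = 6.29 × 0.7103 = 4.468 V.
(Unloaded it would be 4.88 V; the load pulls it down.)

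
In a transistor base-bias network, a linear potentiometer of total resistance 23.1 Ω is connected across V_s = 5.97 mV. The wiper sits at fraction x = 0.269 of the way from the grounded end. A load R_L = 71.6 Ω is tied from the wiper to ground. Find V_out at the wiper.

The pot divides into 16.89 Ω above the wiper and 6.214 Ω below.
(x·R_p) ‖ R_L = 5.718 Ω.
Loaded-divider output: V_out = 5.97 × 0.2530 = 1.510 mV.
(Unloaded: V_out = x·V_s = 1.61 mV.)

V_out ≈ 1.51 mV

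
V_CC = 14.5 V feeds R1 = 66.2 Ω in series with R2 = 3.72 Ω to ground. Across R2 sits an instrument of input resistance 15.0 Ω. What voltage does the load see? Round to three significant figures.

The load sits in parallel with R2, giving an effective lower resistance R2' = R2·R_L/(R2+R_L) = 2.981 Ω.
Now apply the divider: V_out = 14.5 × 0.04309 = 0.6248 V.
(Unloaded it would be 0.771 V; the load pulls it down.)

V_out ≈ 0.625 V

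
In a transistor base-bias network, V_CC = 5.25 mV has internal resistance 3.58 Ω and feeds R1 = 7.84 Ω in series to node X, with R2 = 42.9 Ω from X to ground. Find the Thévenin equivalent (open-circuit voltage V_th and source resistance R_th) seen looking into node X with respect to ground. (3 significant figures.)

R1' = 3.58 + 7.84 = 11.42 Ω (source resistance + R1).
V_th is the unloaded tap voltage: V_CC · R2/(R1'+R2) = 5.25 × 0.7898 = 4.146 mV.
With V_CC suppressed (replaced by a short), R_th = R1' ‖ R2 = (11.42 × 42.9)/(11.42 + 42.9) = 9.019 Ω.

V_th ≈ 4.15 mV, R_th ≈ 9.02 Ω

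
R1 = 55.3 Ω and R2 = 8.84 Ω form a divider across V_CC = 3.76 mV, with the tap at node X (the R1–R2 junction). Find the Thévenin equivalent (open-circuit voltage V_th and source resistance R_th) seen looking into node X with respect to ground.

V_th ≈ 0.518 mV, R_th ≈ 7.62 Ω

V_th is the unloaded tap voltage: V_CC · R2/(R1+R2) = 3.76 × 0.1378 = 0.5182 mV.
With V_CC suppressed (replaced by a short), R_th = R1 ‖ R2 = (55.30 × 8.84)/(55.30 + 8.84) = 7.622 Ω.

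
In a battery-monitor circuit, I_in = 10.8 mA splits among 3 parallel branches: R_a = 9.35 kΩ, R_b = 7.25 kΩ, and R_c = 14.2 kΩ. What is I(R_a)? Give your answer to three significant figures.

I ≈ 3.66 mA

Conductances: ΣG = 1/9.35 + 1/7.25 + 1/14.2 = 0.3153 (1/kΩ).
Current divider: I(R_a) = I_in · G_k/ΣG = 10.8 × (0.1070/0.3153) = 10.8 × 0.3392 = 3.663 mA.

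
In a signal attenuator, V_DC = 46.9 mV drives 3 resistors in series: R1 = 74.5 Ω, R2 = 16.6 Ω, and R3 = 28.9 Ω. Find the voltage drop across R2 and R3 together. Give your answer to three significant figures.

Series total: ΣR = 74.5 + 16.6 + 28.9 = 120.0 Ω.
R_{R2..R3} = 16.6 + 28.9 = 45.50 Ω.
Voltage divider: V = V_DC · (45.50 / 120.0) = 46.9 × 0.3792 = 17.78 mV.

V ≈ 17.8 mV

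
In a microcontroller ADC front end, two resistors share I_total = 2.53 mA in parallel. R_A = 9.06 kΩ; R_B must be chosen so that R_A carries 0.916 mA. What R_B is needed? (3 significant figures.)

Two-branch current divider: I_A = I_total · R_B/(R_A + R_B).
With f = 0.3621, R_B = R_A · f/(1−f) = 9.06 × 0.5675 = 5.142 kΩ.

R_B ≈ 5.14 kΩ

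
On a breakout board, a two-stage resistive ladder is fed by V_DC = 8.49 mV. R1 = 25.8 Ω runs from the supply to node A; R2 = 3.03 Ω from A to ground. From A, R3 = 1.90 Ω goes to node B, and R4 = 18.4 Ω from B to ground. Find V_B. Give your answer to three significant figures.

V_B ≈ 0.713 mV

Looking into the second stage from A: R3 + R4 = 20.30 Ω appears in parallel with R2.
R2 ‖ (R3+R4) = 2.636 Ω.
So V_A = 8.49 × 0.09271 = 0.7871 mV.
V_B = V_A × 0.9064 = 0.7135 mV.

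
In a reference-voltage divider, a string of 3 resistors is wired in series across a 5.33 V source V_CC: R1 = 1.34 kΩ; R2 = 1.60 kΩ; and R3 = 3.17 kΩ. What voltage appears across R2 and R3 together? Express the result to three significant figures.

Total series resistance ΣR = 1.34 + 1.60 + 3.17 = 6.110 kΩ.
R_{R2..R3} = 1.60 + 3.17 = 4.770 kΩ.
V = V_CC · R/ΣR = 5.33 × 0.7807 = 4.161 V.

V ≈ 4.16 V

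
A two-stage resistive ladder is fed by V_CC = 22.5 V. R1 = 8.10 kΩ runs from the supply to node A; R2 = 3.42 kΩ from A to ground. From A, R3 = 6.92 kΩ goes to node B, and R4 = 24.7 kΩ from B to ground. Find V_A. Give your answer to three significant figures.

The second stage (R3 + R4 = 31.62 kΩ) loads node A in parallel with R2.
R2 ‖ (R3+R4) = 3.086 kΩ.
V_A = 22.5 × 3.086/(8.10 + 3.086) = 6.208 V.

V_A ≈ 6.21 V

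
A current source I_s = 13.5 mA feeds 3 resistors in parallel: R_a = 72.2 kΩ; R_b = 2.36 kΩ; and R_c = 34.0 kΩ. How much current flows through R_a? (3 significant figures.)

I ≈ 0.400 mA

Total conductance ΣG = 1/72.2 + 1/2.36 + 1/34.0 = 0.4670 (units of 1/kΩ).
Current divider: I(R_a) = I_s · G_k/ΣG = 13.5 × (0.01385/0.4670) = 13.5 × 0.02966 = 0.4004 mA.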